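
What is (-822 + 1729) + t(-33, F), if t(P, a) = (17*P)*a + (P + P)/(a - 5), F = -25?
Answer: 74671/5 ≈ 14934.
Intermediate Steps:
t(P, a) = 2*P/(-5 + a) + 17*P*a (t(P, a) = 17*P*a + (2*P)/(-5 + a) = 17*P*a + 2*P/(-5 + a) = 2*P/(-5 + a) + 17*P*a)
(-822 + 1729) + t(-33, F) = (-822 + 1729) - 33*(2 - 85*(-25) + 17*(-25)**2)/(-5 - 25) = 907 - 33*(2 + 2125 + 17*625)/(-30) = 907 - 33*(-1/30)*(2 + 2125 + 10625) = 907 - 33*(-1/30)*12752 = 907 + 70136/5 = 74671/5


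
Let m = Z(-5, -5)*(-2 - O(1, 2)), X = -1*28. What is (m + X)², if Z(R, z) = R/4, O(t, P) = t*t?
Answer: 9409/16 ≈ 588.06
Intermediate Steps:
O(t, P) = t²
X = -28
Z(R, z) = R/4 (Z(R, z) = R*(¼) = R/4)
m = 15/4 (m = ((¼)*(-5))*(-2 - 1*1²) = -5*(-2 - 1*1)/4 = -5*(-2 - 1)/4 = -5/4*(-3) = 15/4 ≈ 3.7500)
(m + X)² = (15/4 - 28)² = (-97/4)² = 9409/16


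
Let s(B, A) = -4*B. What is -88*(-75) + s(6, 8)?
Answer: 6576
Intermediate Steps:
-88*(-75) + s(6, 8) = -88*(-75) - 4*6 = 6600 - 24 = 6576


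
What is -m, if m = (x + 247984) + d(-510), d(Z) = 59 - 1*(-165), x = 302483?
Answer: -550691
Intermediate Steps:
d(Z) = 224 (d(Z) = 59 + 165 = 224)
m = 550691 (m = (302483 + 247984) + 224 = 550467 + 224 = 550691)
-m = -1*550691 = -550691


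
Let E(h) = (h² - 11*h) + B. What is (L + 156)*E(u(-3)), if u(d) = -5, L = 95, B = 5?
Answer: 21335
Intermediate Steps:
E(h) = 5 + h² - 11*h (E(h) = (h² - 11*h) + 5 = 5 + h² - 11*h)
(L + 156)*E(u(-3)) = (95 + 156)*(5 + (-5)² - 11*(-5)) = 251*(5 + 25 + 55) = 251*85 = 21335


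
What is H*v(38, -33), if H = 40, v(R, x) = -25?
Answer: -1000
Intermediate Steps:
H*v(38, -33) = 40*(-25) = -1000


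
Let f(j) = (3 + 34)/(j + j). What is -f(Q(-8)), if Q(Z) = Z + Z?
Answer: 37/32 ≈ 1.1563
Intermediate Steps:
Q(Z) = 2*Z
f(j) = 37/(2*j) (f(j) = 37/((2*j)) = 37*(1/(2*j)) = 37/(2*j))
-f(Q(-8)) = -37/(2*(2*(-8))) = -37/(2*(-16)) = -37*(-1)/(2*16) = -1*(-37/32) = 37/32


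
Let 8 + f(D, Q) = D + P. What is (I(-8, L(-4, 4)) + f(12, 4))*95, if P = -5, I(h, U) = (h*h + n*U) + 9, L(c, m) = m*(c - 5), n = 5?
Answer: -10260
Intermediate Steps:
L(c, m) = m*(-5 + c)
I(h, U) = 9 + h**2 + 5*U (I(h, U) = (h*h + 5*U) + 9 = (h**2 + 5*U) + 9 = 9 + h**2 + 5*U)
f(D, Q) = -13 + D (f(D, Q) = -8 + (D - 5) = -8 + (-5 + D) = -13 + D)
(I(-8, L(-4, 4)) + f(12, 4))*95 = ((9 + (-8)**2 + 5*(4*(-5 - 4))) + (-13 + 12))*95 = ((9 + 64 + 5*(4*(-9))) - 1)*95 = ((9 + 64 + 5*(-36)) - 1)*95 = ((9 + 64 - 180) - 1)*95 = (-107 - 1)*95 = -108*95 = -10260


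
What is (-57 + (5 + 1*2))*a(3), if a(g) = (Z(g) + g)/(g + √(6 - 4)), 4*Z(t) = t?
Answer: -1125/14 + 375*√2/14 ≈ -42.476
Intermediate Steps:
Z(t) = t/4
a(g) = 5*g/(4*(g + √2)) (a(g) = (g/4 + g)/(g + √(6 - 4)) = (5*g/4)/(g + √2) = 5*g/(4*(g + √2)))
(-57 + (5 + 1*2))*a(3) = (-57 + (5 + 1*2))*((5/4)*3/(3 + √2)) = (-57 + (5 + 2))*(15/(4*(3 + √2))) = (-57 + 7)*(15/(4*(3 + √2))) = -375/(2*(3 + √2))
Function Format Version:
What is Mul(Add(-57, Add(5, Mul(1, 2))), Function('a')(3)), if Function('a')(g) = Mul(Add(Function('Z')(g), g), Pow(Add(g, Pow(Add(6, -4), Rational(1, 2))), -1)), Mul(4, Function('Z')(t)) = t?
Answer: Add(Rational(-1125, 14), Mul(Rational(375, 14), Pow(2, Rational(1, 2)))) ≈ -42.476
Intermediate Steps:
Function('Z')(t) = Mul(Rational(1, 4), t)
Function('a')(g) = Mul(Rational(5, 4), g, Pow(Add(g, Pow(2, Rational(1, 2))), -1)) (Function('a')(g) = Mul(Add(Mul(Rational(1, 4), g), g), Pow(Add(g, Pow(Add(6, -4), Rational(1, 2))), -1)) = Mul(Mul(Rational(5, 4), g), Pow(Add(g, Pow(2, Rational(1, 2))), -1)) = Mul(Rational(5, 4), g, Pow(Add(g, Pow(2, Rational(1, 2))), -1)))
Mul(Add(-57, Add(5, Mul(1, 2))), Function('a')(3)) = Mul(Add(-57, Add(5, Mul(1, 2))), Mul(Rational(5, 4), 3, Pow(Add(3, Pow(2, Rational(1, 2))), -1))) = Mul(Add(-57, Add(5, 2)), Mul(Rational(15, 4), Pow(Add(3, Pow(2, Rational(1, 2))), -1))) = Mul(Add(-57, 7), Mul(Rational(15, 4), Pow(Add(3, Pow(2, Rational(1, 2))), -1))) = Mul(-50, Mul(Rational(15, 4), Pow(Add(3, Pow(2, Rational(1, 2))), -1))) = Mul(Rational(-375, 2), Pow(Add(3, Pow(2, Rational(1, 2))), -1))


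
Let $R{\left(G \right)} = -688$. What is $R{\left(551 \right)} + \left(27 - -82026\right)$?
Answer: $81365$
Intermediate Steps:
$R{\left(551 \right)} + \left(27 - -82026\right) = -688 + \left(27 - -82026\right) = -688 + \left(27 + 82026\right) = -688 + 82053 = 81365$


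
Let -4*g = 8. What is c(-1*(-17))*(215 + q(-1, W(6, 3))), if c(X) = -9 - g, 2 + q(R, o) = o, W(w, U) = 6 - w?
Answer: -1491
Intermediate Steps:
q(R, o) = -2 + o
g = -2 (g = -1/4*8 = -2)
c(X) = -7 (c(X) = -9 - 1*(-2) = -9 + 2 = -7)
c(-1*(-17))*(215 + q(-1, W(6, 3))) = -7*(215 + (-2 + (6 - 1*6))) = -7*(215 + (-2 + (6 - 6))) = -7*(215 + (-2 + 0)) = -7*(215 - 2) = -7*213 = -1491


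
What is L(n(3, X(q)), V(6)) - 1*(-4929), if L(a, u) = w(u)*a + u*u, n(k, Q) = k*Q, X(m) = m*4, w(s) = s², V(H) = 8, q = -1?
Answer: 4225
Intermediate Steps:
X(m) = 4*m
n(k, Q) = Q*k
L(a, u) = u² + a*u² (L(a, u) = u²*a + u*u = a*u² + u² = u² + a*u²)
L(n(3, X(q)), V(6)) - 1*(-4929) = 8²*(1 + (4*(-1))*3) - 1*(-4929) = 64*(1 - 4*3) + 4929 = 64*(1 - 12) + 4929 = 64*(-11) + 4929 = -704 + 4929 = 4225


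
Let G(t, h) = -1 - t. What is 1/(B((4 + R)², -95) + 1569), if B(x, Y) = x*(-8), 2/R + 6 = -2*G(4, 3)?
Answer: 1/1407 ≈ 0.00071073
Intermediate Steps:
R = ½ (R = 2/(-6 - 2*(-1 - 1*4)) = 2/(-6 - 2*(-1 - 4)) = 2/(-6 - 2*(-5)) = 2/(-6 + 10) = 2/4 = 2*(¼) = ½ ≈ 0.50000)
B(x, Y) = -8*x
1/(B((4 + R)², -95) + 1569) = 1/(-8*(4 + ½)² + 1569) = 1/(-8*(9/2)² + 1569) = 1/(-8*81/4 + 1569) = 1/(-162 + 1569) = 1/1407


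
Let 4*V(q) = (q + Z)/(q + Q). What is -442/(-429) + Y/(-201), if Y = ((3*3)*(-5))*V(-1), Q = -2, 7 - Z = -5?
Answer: 7297/8844 ≈ 0.82508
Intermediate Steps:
Z = 12 (Z = 7 - 1*(-5) = 7 + 5 = 12)
V(q) = (12 + q)/(4*(-2 + q)) (V(q) = ((q + 12)/(q - 2))/4 = ((12 + q)/(-2 + q))/4 = (12 + q)/(4*(-2 + q)))
Y = 165/4 (Y = ((3*3)*(-5))*((12 - 1)/(4*(-2 - 1))) = (9*(-5))*((¼)*11/(-3)) = -45*(-1)*11/(4*3) = -45*(-11/12) = 165/4 ≈ 41.250)
-442/(-429) + Y/(-201) = -442/(-429) + (165/4)/(-201) = -442*(-1/429) + (165/4)*(-1/201) = 34/33 - 55/268 = 7297/8844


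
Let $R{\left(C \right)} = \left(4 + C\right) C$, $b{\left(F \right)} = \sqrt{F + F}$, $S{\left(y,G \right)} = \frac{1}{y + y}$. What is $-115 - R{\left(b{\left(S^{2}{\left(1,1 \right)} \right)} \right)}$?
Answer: $- \frac{231}{2} - 2 \sqrt{2} \approx -118.33$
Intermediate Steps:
$S{\left(y,G \right)} = \frac{1}{2 y}$
$b{\left(F \right)} = \sqrt{2} \sqrt{F}$ ($b{\left(F \right)} = \sqrt{2 F} = \sqrt{2} \sqrt{F}$)
$R{\left(C \right)} = C \left(4 + C\right)$
$-115 - R{\left(b{\left(S^{2}{\left(1,1 \right)} \right)} \right)} = -115 - \sqrt{2} \sqrt{\left(\frac{1}{2 \cdot 1}\right)^{2}} \left(4 + \sqrt{2} \sqrt{\left(\frac{1}{2 \cdot 1}\right)^{2}}\right) = -115 - \sqrt{2} \sqrt{\left(\frac{1}{2} \cdot 1\right)^{2}} \left(4 + \sqrt{2} \sqrt{\left(\frac{1}{2} \cdot 1\right)^{2}}\right) = -115 - \sqrt{2} \sqrt{\left(\frac{1}{2}\right)^{2}} \left(4 + \sqrt{2} \sqrt{\left(\frac{1}{2}\right)^{2}}\right) = -115 - \frac{\sqrt{2}}{2} \left(4 + \frac{\sqrt{2}}{2}\right) = -115 - \frac{\sqrt{2} \left(4 + \frac{\sqrt{2}}{2}\right)}{2}$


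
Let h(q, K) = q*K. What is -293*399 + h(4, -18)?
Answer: -116979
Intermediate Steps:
h(q, K) = K*q
-293*399 + h(4, -18) = -293*399 - 18*4 = -116907 - 72 = -116979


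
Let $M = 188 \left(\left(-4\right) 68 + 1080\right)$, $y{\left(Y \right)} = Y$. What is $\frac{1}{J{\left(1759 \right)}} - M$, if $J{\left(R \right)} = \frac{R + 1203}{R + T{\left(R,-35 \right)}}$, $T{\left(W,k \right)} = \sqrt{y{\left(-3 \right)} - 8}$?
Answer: $- \frac{449937889}{2962} + \frac{i \sqrt{11}}{2962} \approx -1.519 \cdot 10^{5} + 0.0011197 i$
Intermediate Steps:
$T{\left(W,k \right)} = i \sqrt{11}$ ($T{\left(W,k \right)} = \sqrt{-3 - 8} = \sqrt{-11} = i \sqrt{11}$)
$J{\left(R \right)} = \frac{1203 + R}{R + i \sqrt{11}}$ ($J{\left(R \right)} = \frac{R + 1203}{R + i \sqrt{11}} = \frac{1203 + R}{R + i \sqrt{11}}$)
$M = 151904$ ($M = 188 \left(-272 + 1080\right) = 188 \cdot 808 = 151904$)
$\frac{1}{J{\left(1759 \right)}} - M = \frac{1}{\frac{1}{1759 + i \sqrt{11}} \left(1203 + 1759\right)} - 151904 = \frac{1}{\frac{1}{1759 + i \sqrt{11}} \cdot 2962} - 151904 = \frac{1}{2962 \frac{1}{1759 + i \sqrt{11}}} - 151904 = \left(\frac{1759}{2962} + \frac{i \sqrt{11}}{2962}\right) - 151904 = - \frac{449937889}{2962} + \frac{i \sqrt{11}}{2962}$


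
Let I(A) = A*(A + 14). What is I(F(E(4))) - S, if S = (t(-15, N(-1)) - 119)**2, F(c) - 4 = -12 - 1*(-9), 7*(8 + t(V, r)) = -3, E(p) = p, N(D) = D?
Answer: -794929/49 ≈ -16223.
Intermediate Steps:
t(V, r) = -59/7 (t(V, r) = -8 + (1/7)*(-3) = -8 - 3/7 = -59/7)
F(c) = 1 (F(c) = 4 + (-12 - 1*(-9)) = 4 + (-12 + 9) = 4 - 3 = 1)
S = 795664/49 (S = (-59/7 - 119)**2 = (-892/7)**2 = 795664/49 ≈ 16238.)
I(A) = A*(14 + A)
I(F(E(4))) - S = 1*(14 + 1) - 1*795664/49 = 1*15 - 795664/49 = 15 - 795664/49 = -794929/49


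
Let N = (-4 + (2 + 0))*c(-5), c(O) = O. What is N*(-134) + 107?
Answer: -1233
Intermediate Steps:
N = 10 (N = (-4 + (2 + 0))*(-5) = (-4 + 2)*(-5) = -2*(-5) = 10)
N*(-134) + 107 = 10*(-134) + 107 = -1340 + 107 = -1233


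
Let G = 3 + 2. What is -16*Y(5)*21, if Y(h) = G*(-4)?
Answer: 6720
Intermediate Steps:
G = 5
Y(h) = -20 (Y(h) = 5*(-4) = -20)
-16*Y(5)*21 = -16*(-20)*21 = 320*21 = 6720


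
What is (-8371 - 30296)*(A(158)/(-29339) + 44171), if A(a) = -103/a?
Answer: -7917354741729735/4635562 ≈ -1.7080e+9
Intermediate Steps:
(-8371 - 30296)*(A(158)/(-29339) + 44171) = (-8371 - 30296)*(-103/158/(-29339) + 44171) = -38667*(-103*1/158*(-1/29339) + 44171) = -38667*(-103/158*(-1/29339) + 44171) = -38667*(103/4635562 + 44171) = -38667*204757409205/4635562 = -7917354741729735/4635562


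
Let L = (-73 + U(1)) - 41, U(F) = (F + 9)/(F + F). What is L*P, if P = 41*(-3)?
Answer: 13407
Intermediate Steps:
U(F) = (9 + F)/(2*F) (U(F) = (9 + F)/((2*F)) = (9 + F)*(1/(2*F)) = (9 + F)/(2*F))
L = -109 (L = (-73 + (½)*(9 + 1)/1) - 41 = (-73 + (½)*1*10) - 41 = (-73 + 5) - 41 = -68 - 41 = -109)
P = -123
L*P = -109*(-123) = 13407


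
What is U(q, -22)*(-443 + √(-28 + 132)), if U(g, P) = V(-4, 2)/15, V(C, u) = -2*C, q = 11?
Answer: -3544/15 + 16*√26/15 ≈ -230.83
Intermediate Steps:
U(g, P) = 8/15 (U(g, P) = -2*(-4)/15 = 8*(1/15) = 8/15)
U(q, -22)*(-443 + √(-28 + 132)) = 8*(-443 + √(-28 + 132))/15 = 8*(-443 + √104)/15 = 8*(-443 + 2*√26)/15 = -3544/15 + 16*√26/15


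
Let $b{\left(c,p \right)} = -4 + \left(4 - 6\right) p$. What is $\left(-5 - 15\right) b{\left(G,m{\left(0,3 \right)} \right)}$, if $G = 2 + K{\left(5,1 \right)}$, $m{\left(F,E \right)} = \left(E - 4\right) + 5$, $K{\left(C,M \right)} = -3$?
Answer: $240$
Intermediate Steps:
$m{\left(F,E \right)} = 1 + E$ ($m{\left(F,E \right)} = \left(-4 + E\right) + 5 = 1 + E$)
$G = -1$ ($G = 2 - 3 = -1$)
$b{\left(c,p \right)} = -4 - 2 p$ ($b{\left(c,p \right)} = -4 + \left(4 - 6\right) p = -4 - 2 p$)
$\left(-5 - 15\right) b{\left(G,m{\left(0,3 \right)} \right)} = \left(-5 - 15\right) \left(-4 - 2 \left(1 + 3\right)\right) = - 20 \left(-4 - 8\right) = \left(-20\right) \left(-12\right) = 240$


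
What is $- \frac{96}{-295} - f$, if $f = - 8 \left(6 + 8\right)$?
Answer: $\frac{33136}{295} \approx 112.33$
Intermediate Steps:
$f = -112$ ($f = \left(-8\right) 14 = -112$)
$- \frac{96}{-295} - f = - \frac{96}{-295} - -112 = \left(-96\right) \left(- \frac{1}{295}\right) + 112 = \frac{96}{295} + 112 = \frac{33136}{295}$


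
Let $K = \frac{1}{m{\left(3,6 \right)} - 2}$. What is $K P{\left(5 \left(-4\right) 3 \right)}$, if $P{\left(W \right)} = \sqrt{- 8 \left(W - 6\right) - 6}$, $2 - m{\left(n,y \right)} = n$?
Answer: $- \sqrt{58} \approx -7.6158$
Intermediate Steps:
$m{\left(n,y \right)} = 2 - n$
$K = - \frac{1}{3}$ ($K = \frac{1}{\left(2 - 3\right) - 2} = \frac{1}{-1 - 2} = \frac{1}{-3} = - \frac{1}{3} \approx -0.33333$)
$P{\left(W \right)} = \sqrt{42 - 8 W}$ ($P{\left(W \right)} = \sqrt{- 8 \left(-6 + W\right) - 6} = \sqrt{\left(48 - 8 W\right) - 6} = \sqrt{42 - 8 W}$)
$K P{\left(5 \left(-4\right) 3 \right)} = - \frac{\sqrt{42 - 8 \cdot 5 \left(-4\right) 3}}{3} = - \frac{\sqrt{42 - 8 \left(\left(-20\right) 3\right)}}{3} = - \frac{\sqrt{42 - -480}}{3} = - \frac{\sqrt{42 + 480}}{3} = - \frac{\sqrt{522}}{3} = - \frac{3 \sqrt{58}}{3} = - \sqrt{58}$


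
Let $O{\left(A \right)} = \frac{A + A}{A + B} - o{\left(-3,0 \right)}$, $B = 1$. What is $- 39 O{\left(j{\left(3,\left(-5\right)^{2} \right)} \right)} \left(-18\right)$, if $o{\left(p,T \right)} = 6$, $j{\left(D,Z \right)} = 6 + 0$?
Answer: $- \frac{21060}{7} \approx -3008.6$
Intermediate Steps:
$j{\left(D,Z \right)} = 6$
$O{\left(A \right)} = -6 + \frac{2 A}{1 + A}$ ($O{\left(A \right)} = \frac{A + A}{A + 1} - 6 = \frac{2 A}{1 + A} - 6 = -6 + \frac{2 A}{1 + A}$)
$- 39 O{\left(j{\left(3,\left(-5\right)^{2} \right)} \right)} \left(-18\right) = - 39 \frac{2 \left(-3 - 12\right)}{1 + 6} \left(-18\right) = - 39 \frac{2 \left(-3 - 12\right)}{7} \left(-18\right) = - 39 \cdot 2 \cdot \frac{1}{7} \left(-15\right) \left(-18\right) = \left(-39\right) \left(- \frac{30}{7}\right) \left(-18\right) = \frac{1170}{7} \left(-18\right) = - \frac{21060}{7}$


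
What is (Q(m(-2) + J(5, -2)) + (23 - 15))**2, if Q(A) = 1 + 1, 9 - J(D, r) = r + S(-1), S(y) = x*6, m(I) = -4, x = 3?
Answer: 100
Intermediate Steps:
S(y) = 18 (S(y) = 3*6 = 18)
J(D, r) = -9 - r (J(D, r) = 9 - (r + 18) = 9 - (18 + r) = 9 + (-18 - r) = -9 - r)
Q(A) = 2
(Q(m(-2) + J(5, -2)) + (23 - 15))**2 = (2 + (23 - 15))**2 = (2 + 8)**2 = 10**2 = 100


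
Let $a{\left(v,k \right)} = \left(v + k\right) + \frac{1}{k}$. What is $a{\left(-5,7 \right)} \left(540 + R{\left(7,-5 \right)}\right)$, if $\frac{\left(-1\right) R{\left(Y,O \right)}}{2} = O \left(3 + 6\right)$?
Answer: $1350$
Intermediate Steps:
$a{\left(v,k \right)} = k + v + \frac{1}{k}$ ($a{\left(v,k \right)} = \left(k + v\right) + \frac{1}{k} = k + v + \frac{1}{k}$)
$R{\left(Y,O \right)} = - 18 O$ ($R{\left(Y,O \right)} = - 2 O \left(3 + 6\right) = - 2 O 9 = - 2 \cdot 9 O = - 18 O$)
$a{\left(-5,7 \right)} \left(540 + R{\left(7,-5 \right)}\right) = \left(7 - 5 + \frac{1}{7}\right) \left(540 - -90\right) = \left(7 - 5 + \frac{1}{7}\right) \left(540 + 90\right) = \frac{15}{7} \cdot 630 = 1350$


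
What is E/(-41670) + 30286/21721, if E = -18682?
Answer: 833904671/452557035 ≈ 1.8427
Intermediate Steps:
E/(-41670) + 30286/21721 = -18682/(-41670) + 30286/21721 = -18682*(-1/41670) + 30286*(1/21721) = 9341/20835 + 30286/21721 = 833904671/452557035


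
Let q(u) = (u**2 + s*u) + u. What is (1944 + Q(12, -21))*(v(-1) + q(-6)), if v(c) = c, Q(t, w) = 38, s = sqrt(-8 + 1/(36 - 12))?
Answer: 57478 - 991*I*sqrt(1146) ≈ 57478.0 - 33548.0*I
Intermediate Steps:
s = I*sqrt(1146)/12 (s = sqrt(-8 + 1/24) = sqrt(-191/24) = I*sqrt(1146)/12 ≈ 2.8211*I)
q(u) = u + u**2 + I*u*sqrt(1146)/12 (q(u) = (u**2 + (I*sqrt(1146)/12)*u) + u = (u**2 + I*u*sqrt(1146)/12) + u = u + u**2 + I*u*sqrt(1146)/12)
(1944 + Q(12, -21))*(v(-1) + q(-6)) = (1944 + 38)*(-1 + (1/12)*(-6)*(12 + 12*(-6) + I*sqrt(1146))) = 1982*(-1 + (1/12)*(-6)*(12 - 72 + I*sqrt(1146))) = 1982*(-1 + (1/12)*(-6)*(-60 + I*sqrt(1146))) = 1982*(-1 + (30 - I*sqrt(1146)/2)) = 1982*(29 - I*sqrt(1146)/2) = 57478 - 991*I*sqrt(1146)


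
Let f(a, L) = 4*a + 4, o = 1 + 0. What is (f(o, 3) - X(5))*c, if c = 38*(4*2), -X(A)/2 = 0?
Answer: 2432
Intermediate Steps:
o = 1
f(a, L) = 4 + 4*a
X(A) = 0 (X(A) = -2*0 = 0)
c = 304 (c = 38*8 = 304)
(f(o, 3) - X(5))*c = ((4 + 4*1) - 1*0)*304 = ((4 + 4) + 0)*304 = (8 + 0)*304 = 8*304 = 2432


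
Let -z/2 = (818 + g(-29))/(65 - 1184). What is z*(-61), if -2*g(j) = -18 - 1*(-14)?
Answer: -100040/1119 ≈ -89.401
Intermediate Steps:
g(j) = 2 (g(j) = -(-18 - 1*(-14))/2 = -(-18 + 14)/2 = -½*(-4) = 2)
z = 1640/1119 (z = -2*(818 + 2)/(65 - 1184) = -1640/(-1119) = -1640*(-1)/1119 = -2*(-820/1119) = 1640/1119 ≈ 1.4656)
z*(-61) = (1640/1119)*(-61) = -100040/1119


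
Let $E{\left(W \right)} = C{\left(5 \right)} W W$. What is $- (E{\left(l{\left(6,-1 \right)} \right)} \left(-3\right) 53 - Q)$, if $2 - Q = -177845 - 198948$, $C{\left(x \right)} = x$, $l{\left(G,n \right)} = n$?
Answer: $377590$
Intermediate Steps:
$E{\left(W \right)} = 5 W^{2}$ ($E{\left(W \right)} = 5 W W = 5 W^{2}$)
$Q = 376795$ ($Q = 2 - \left(-177845 - 198948\right) = 2 - -376793 = 2 + 376793 = 376795$)
$- (E{\left(l{\left(6,-1 \right)} \right)} \left(-3\right) 53 - Q) = - (5 \left(-1\right)^{2} \left(-3\right) 53 - 376795) = - (5 \cdot 1 \left(-3\right) 53 - 376795) = - (5 \left(-3\right) 53 - 376795) = - (\left(-15\right) 53 - 376795) = - (-795 - 376795) = \left(-1\right) \left(-377590\right) = 377590$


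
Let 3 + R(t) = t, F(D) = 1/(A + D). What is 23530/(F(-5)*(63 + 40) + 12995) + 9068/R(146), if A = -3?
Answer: 74514892/1142427 ≈ 65.225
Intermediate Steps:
F(D) = 1/(-3 + D)
R(t) = -3 + t
23530/(F(-5)*(63 + 40) + 12995) + 9068/R(146) = 23530/((63 + 40)/(-3 - 5) + 12995) + 9068/(-3 + 146) = 23530/(103/(-8) + 12995) + 9068/143 = 23530/(-⅛*103 + 12995) + 9068*(1/143) = 23530/(-103/8 + 12995) + 9068/143 = 23530/(103857/8) + 9068/143 = 23530*(8/103857) + 9068/143 = 14480/7989 + 9068/143 = 74514892/1142427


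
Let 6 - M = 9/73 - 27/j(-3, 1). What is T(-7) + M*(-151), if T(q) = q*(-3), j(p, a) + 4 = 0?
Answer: 44637/292 ≈ 152.87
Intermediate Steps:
j(p, a) = -4 (j(p, a) = -4 + 0 = -4)
M = -255/292 (M = 6 - (9/73 - 27/(-4)) = 6 - (9*(1/73) - 27*(-1/4)) = 6 - (9/73 + 27/4) = 6 - 1*2007/292 = 6 - 2007/292 = -255/292 ≈ -0.87329)
T(q) = -3*q
T(-7) + M*(-151) = -3*(-7) - 255/292*(-151) = 21 + 38505/292 = 44637/292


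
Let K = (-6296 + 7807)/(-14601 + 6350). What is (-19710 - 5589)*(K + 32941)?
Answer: -6876133609320/8251 ≈ -8.3337e+8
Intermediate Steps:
K = -1511/8251 (K = 1511/(-8251) = 1511*(-1/8251) = -1511/8251 ≈ -0.18313)
(-19710 - 5589)*(K + 32941) = (-19710 - 5589)*(-1511/8251 + 32941) = -25299*271794680/8251 = -6876133609320/8251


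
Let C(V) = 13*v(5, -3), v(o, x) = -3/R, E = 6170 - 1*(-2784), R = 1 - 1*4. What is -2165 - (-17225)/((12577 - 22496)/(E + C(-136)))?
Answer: -1933310/109 ≈ -17737.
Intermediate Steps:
R = -3 (R = 1 - 4 = -3)
E = 8954 (E = 6170 + 2784 = 8954)
v(o, x) = 1 (v(o, x) = -3/(-3) = -3*(-1/3) = 1)
C(V) = 13 (C(V) = 13*1 = 13)
-2165 - (-17225)/((12577 - 22496)/(E + C(-136))) = -2165 - (-17225)/((12577 - 22496)/(8954 + 13)) = -2165 - (-17225)/((-9919/8967)) = -2165 - (-17225)/((-9919*1/8967)) = -2165 - (-17225)/(-1417/1281) = -2165 - (-17225)*(-1281)/1417 = -2165 - 1*1697325/109 = -2165 - 1697325/109 = -1933310/109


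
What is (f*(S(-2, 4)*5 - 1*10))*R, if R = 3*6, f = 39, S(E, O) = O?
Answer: 7020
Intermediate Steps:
R = 18
(f*(S(-2, 4)*5 - 1*10))*R = (39*(4*5 - 1*10))*18 = (39*(20 - 10))*18 = (39*10)*18 = 390*18 = 7020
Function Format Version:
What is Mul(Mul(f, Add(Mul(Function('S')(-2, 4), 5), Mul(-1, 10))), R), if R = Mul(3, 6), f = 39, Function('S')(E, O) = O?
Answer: 7020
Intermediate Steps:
R = 18
Mul(Mul(f, Add(Mul(Function('S')(-2, 4), 5), Mul(-1, 10))), R) = Mul(Mul(39, Add(Mul(4, 5), Mul(-1, 10))), 18) = Mul(Mul(39, Add(20, -10)), 18) = Mul(Mul(39, 10), 18) = Mul(390, 18) = 7020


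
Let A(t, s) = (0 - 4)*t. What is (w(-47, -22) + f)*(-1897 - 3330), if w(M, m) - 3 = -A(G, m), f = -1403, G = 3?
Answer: 7255076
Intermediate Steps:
A(t, s) = -4*t
w(M, m) = 15 (w(M, m) = 3 - (-4)*3 = 3 - 1*(-12) = 3 + 12 = 15)
(w(-47, -22) + f)*(-1897 - 3330) = (15 - 1403)*(-1897 - 3330) = -1388*(-5227) = 7255076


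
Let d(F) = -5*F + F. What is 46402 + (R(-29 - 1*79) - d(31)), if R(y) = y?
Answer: 46418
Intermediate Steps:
d(F) = -4*F
46402 + (R(-29 - 1*79) - d(31)) = 46402 + ((-29 - 1*79) - (-4)*31) = 46402 + ((-29 - 79) - 1*(-124)) = 46402 + (-108 + 124) = 46402 + 16 = 46418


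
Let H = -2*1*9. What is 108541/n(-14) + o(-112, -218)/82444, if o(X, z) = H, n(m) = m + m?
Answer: -2237138677/577108 ≈ -3876.5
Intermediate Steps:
H = -18 (H = -2*9 = -18)
n(m) = 2*m
o(X, z) = -18
108541/n(-14) + o(-112, -218)/82444 = 108541/((2*(-14))) - 18/82444 = 108541/(-28) - 18*1/82444 = 108541*(-1/28) - 9/41222 = -108541/28 - 9/41222 = -2237138677/577108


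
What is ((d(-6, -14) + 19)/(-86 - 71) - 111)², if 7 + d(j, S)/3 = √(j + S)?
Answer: 303630445/24649 + 209100*I*√5/24649 ≈ 12318.0 + 18.969*I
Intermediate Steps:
d(j, S) = -21 + 3*√(S + j) (d(j, S) = -21 + 3*√(j + S) = -21 + 3*√(S + j))
((d(-6, -14) + 19)/(-86 - 71) - 111)² = (((-21 + 3*√(-14 - 6)) + 19)/(-86 - 71) - 111)² = (((-21 + 3*√(-20)) + 19)/(-157) - 111)² = (((-21 + 3*(2*I*√5)) + 19)*(-1/157) - 111)² = (((-21 + 6*I*√5) + 19)*(-1/157) - 111)² = ((-2 + 6*I*√5)*(-1/157) - 111)² = ((2/157 - 6*I*√5/157) - 111)² = (-17425/157 - 6*I*√5/157)²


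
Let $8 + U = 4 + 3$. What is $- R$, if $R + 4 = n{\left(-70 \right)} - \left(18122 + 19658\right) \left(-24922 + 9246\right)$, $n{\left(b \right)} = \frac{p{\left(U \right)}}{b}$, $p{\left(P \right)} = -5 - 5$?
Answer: $- \frac{4145674933}{7} \approx -5.9224 \cdot 10^{8}$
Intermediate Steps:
$U = -1$ ($U = -8 + \left(4 + 3\right) = -8 + 7 = -1$)
$p{\left(P \right)} = -10$
$n{\left(b \right)} = - \frac{10}{b}$
$R = \frac{4145674933}{7}$ ($R = -4 - \left(- \frac{1}{7} + \left(18122 + 19658\right) \left(-24922 + 9246\right)\right) = -4 - \left(- \frac{1}{7} + 37780 \left(-15676\right)\right) = -4 + \left(\frac{1}{7} - -592239280\right) = -4 + \left(\frac{1}{7} + 592239280\right) = -4 + \frac{4145674961}{7} = \frac{4145674933}{7} \approx 5.9224 \cdot 10^{8}$)
$- R = \left(-1\right) \frac{4145674933}{7} = - \frac{4145674933}{7}$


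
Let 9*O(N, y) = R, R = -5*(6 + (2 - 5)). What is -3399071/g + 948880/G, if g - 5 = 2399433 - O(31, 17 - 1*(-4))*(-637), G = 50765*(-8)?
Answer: -274215153727/73052144737 ≈ -3.7537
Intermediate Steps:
G = -406120
R = -15 (R = -5*(6 - 3) = -5*3 = -15)
O(N, y) = -5/3 (O(N, y) = (1/9)*(-15) = -5/3)
g = 7195129/3 (g = 5 + (2399433 - (-5)*(-637)/3) = 5 + (2399433 - 1*3185/3) = 5 + (2399433 - 3185/3) = 5 + 7195114/3 = 7195129/3 ≈ 2.3984e+6)
-3399071/g + 948880/G = -3399071/7195129/3 + 948880/(-406120) = -3399071*3/7195129 + 948880*(-1/406120) = -10197213/7195129 - 23722/10153 = -274215153727/73052144737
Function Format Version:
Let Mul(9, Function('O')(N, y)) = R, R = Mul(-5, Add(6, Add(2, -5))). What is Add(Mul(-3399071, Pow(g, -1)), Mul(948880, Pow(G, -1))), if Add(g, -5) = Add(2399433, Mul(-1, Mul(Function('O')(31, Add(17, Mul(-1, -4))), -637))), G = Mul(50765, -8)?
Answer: Rational(-274215153727, 73052144737) ≈ -3.7537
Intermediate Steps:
G = -406120
R = -15 (R = Mul(-5, Add(6, -3)) = Mul(-5, 3) = -15)
Function('O')(N, y) = Rational(-5, 3) (Function('O')(N, y) = Mul(Rational(1, 9), -15) = Rational(-5, 3))
g = Rational(7195129, 3) (g = Add(5, Add(2399433, Mul(-1, Mul(Rational(-5, 3), -637)))) = Add(5, Add(2399433, Mul(-1, Rational(3185, 3)))) = Add(5, Add(2399433, Rational(-3185, 3))) = Add(5, Rational(7195114, 3)) = Rational(7195129, 3) ≈ 2.3984e+6)
Add(Mul(-3399071, Pow(g, -1)), Mul(948880, Pow(G, -1))) = Add(Mul(-3399071, Pow(Rational(7195129, 3), -1)), Mul(948880, Pow(-406120, -1))) = Add(Mul(-3399071, Rational(3, 7195129)), Mul(948880, Rational(-1, 406120))) = Add(Rational(-10197213, 7195129), Rational(-23722, 10153)) = Rational(-274215153727, 73052144737)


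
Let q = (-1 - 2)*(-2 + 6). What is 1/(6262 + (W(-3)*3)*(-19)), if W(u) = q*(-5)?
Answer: 1/2842 ≈ 0.00035186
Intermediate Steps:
q = -12 (q = -3*4 = -12)
W(u) = 60 (W(u) = -12*(-5) = 60)
1/(6262 + (W(-3)*3)*(-19)) = 1/(6262 + (60*3)*(-19)) = 1/(6262 + 180*(-19)) = 1/(6262 - 3420) = 1/2842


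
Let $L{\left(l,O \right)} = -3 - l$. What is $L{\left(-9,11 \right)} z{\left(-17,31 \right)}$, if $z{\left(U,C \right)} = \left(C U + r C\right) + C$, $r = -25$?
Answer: $-7626$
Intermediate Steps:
$z{\left(U,C \right)} = - 24 C + C U$ ($z{\left(U,C \right)} = \left(C U - 25 C\right) + C = \left(- 25 C + C U\right) + C = - 24 C + C U$)
$L{\left(-9,11 \right)} z{\left(-17,31 \right)} = \left(-3 - -9\right) 31 \left(-24 - 17\right) = \left(-3 + 9\right) 31 \left(-41\right) = 6 \left(-1271\right) = -7626$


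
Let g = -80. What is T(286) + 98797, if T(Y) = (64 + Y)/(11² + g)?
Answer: 4051027/41 ≈ 98806.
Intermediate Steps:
T(Y) = 64/41 + Y/41 (T(Y) = (64 + Y)/(11² - 80) = (64 + Y)/(121 - 80) = (64 + Y)/41 = (64 + Y)*(1/41) = 64/41 + Y/41)
T(286) + 98797 = (64/41 + (1/41)*286) + 98797 = (64/41 + 286/41) + 98797 = 350/41 + 98797 = 4051027/41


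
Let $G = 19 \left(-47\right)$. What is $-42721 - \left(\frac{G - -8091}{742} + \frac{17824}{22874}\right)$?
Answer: $- \frac{181315096682}{4243127} \approx -42732.0$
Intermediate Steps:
$G = -893$
$-42721 - \left(\frac{G - -8091}{742} + \frac{17824}{22874}\right) = -42721 - \left(\frac{-893 - -8091}{742} + \frac{17824}{22874}\right) = -42721 - \left(\left(-893 + 8091\right) \frac{1}{742} + 17824 \cdot \frac{1}{22874}\right) = -42721 - \left(7198 \cdot \frac{1}{742} + \frac{8912}{11437}\right) = -42721 - \left(\frac{3599}{371} + \frac{8912}{11437}\right) = -42721 - \frac{44468115}{4243127} = - \frac{181315096682}{4243127}$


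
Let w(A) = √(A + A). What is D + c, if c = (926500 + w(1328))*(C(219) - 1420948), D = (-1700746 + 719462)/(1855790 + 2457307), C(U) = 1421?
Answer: -5672549658203734784/4313097 - 5678108*√166 ≈ -1.3153e+12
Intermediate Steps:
w(A) = √2*√A (w(A) = √(2*A) = √2*√A)
D = -981284/4313097 ≈ -0.22751
c = -1315191765500 - 5678108*√166 (c = (926500 + √2*√1328)*(1421 - 1420948) = (926500 + √2*(4*√83))*(-1419527) = (926500 + 4*√166)*(-1419527) = -1315191765500 - 5678108*√166 ≈ -1.3153e+12)
D + c = -981284/4313097 + (-1315191765500 - 5678108*√166) = -5672549658203734784/4313097 - 5678108*√166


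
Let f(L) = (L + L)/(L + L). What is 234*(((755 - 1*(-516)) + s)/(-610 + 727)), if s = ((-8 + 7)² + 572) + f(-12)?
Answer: 3690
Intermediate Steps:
f(L) = 1 (f(L) = (2*L)/((2*L)) = (2*L)*(1/(2*L)) = 1)
s = 574 (s = ((-8 + 7)² + 572) + 1 = ((-1)² + 572) + 1 = (1 + 572) + 1 = 573 + 1 = 574)
234*(((755 - 1*(-516)) + s)/(-610 + 727)) = 234*(((755 - 1*(-516)) + 574)/(-610 + 727)) = 234*(((755 + 516) + 574)/117) = 234*((1271 + 574)*(1/117)) = 234*(1845*(1/117)) = 234*(205/13) = 3690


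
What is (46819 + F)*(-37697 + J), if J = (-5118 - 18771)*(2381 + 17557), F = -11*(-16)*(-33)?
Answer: -19535039441369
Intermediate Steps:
F = -5808 (F = 176*(-33) = -5808)
J = -476298882 (J = -23889*19938 = -476298882)
(46819 + F)*(-37697 + J) = (46819 - 5808)*(-37697 - 476298882) = 41011*(-476336579) = -19535039441369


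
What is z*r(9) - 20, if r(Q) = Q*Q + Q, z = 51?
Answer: 4570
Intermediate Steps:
r(Q) = Q + Q² (r(Q) = Q² + Q = Q + Q²)
z*r(9) - 20 = 51*(9*(1 + 9)) - 20 = 51*(9*10) - 20 = 51*90 - 20 = 4590 - 20 = 4570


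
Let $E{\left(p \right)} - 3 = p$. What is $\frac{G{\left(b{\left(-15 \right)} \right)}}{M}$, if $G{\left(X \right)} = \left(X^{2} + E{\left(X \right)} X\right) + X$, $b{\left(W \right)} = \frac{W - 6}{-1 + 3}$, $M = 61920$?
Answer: $\frac{119}{41280} \approx 0.0028828$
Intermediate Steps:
$E{\left(p \right)} = 3 + p$
$b{\left(W \right)} = -3 + \frac{W}{2}$ ($b{\left(W \right)} = \frac{-6 + W}{2} = \left(-6 + W\right) \frac{1}{2} = -3 + \frac{W}{2}$)
$G{\left(X \right)} = X + X^{2} + X \left(3 + X\right)$ ($G{\left(X \right)} = \left(X^{2} + \left(3 + X\right) X\right) + X = \left(X^{2} + X \left(3 + X\right)\right) + X = X + X^{2} + X \left(3 + X\right)$)
$\frac{G{\left(b{\left(-15 \right)} \right)}}{M} = \frac{2 \left(-3 + \frac{1}{2} \left(-15\right)\right) \left(2 + \left(-3 + \frac{1}{2} \left(-15\right)\right)\right)}{61920} = 2 \left(-3 - \frac{15}{2}\right) \left(2 - \frac{21}{2}\right) \frac{1}{61920} = 2 \left(- \frac{21}{2}\right) \left(2 - \frac{21}{2}\right) \frac{1}{61920} = 2 \left(- \frac{21}{2}\right) \left(- \frac{17}{2}\right) \frac{1}{61920} = \frac{357}{2} \cdot \frac{1}{61920} = \frac{119}{41280}$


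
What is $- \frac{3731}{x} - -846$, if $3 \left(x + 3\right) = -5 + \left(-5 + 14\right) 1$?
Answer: $\frac{15423}{5} \approx 3084.6$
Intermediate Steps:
$x = - \frac{5}{3}$ ($x = -3 + \frac{-5 + \left(-5 + 14\right) 1}{3} = -3 + \frac{-5 + 9 \cdot 1}{3} = -3 + \frac{-5 + 9}{3} = -3 + \frac{1}{3} \cdot 4 = -3 + \frac{4}{3} = - \frac{5}{3} \approx -1.6667$)
$- \frac{3731}{x} - -846 = - \frac{3731}{- \frac{5}{3}} - -846 = \left(-3731\right) \left(- \frac{3}{5}\right) + 846 = \frac{11193}{5} + 846 = \frac{15423}{5}$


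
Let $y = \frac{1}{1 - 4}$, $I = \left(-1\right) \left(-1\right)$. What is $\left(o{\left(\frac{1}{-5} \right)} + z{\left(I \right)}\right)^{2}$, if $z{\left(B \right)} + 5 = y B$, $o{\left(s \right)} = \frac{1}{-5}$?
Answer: $\frac{6889}{225} \approx 30.618$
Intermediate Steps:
$o{\left(s \right)} = - \frac{1}{5}$
$I = 1$
$y = - \frac{1}{3}$ ($y = \frac{1}{-3} = - \frac{1}{3} \approx -0.33333$)
$z{\left(B \right)} = -5 - \frac{B}{3}$
$\left(o{\left(\frac{1}{-5} \right)} + z{\left(I \right)}\right)^{2} = \left(- \frac{1}{5} - \frac{16}{3}\right)^{2} = \left(- \frac{83}{15}\right)^{2} = \frac{6889}{225}$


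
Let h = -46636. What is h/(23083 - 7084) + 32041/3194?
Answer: 363668575/51100806 ≈ 7.1167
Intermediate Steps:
h/(23083 - 7084) + 32041/3194 = -46636/(23083 - 7084) + 32041/3194 = -46636/15999 + 32041*(1/3194) = -46636*1/15999 + 32041/3194 = -46636/15999 + 32041/3194 = 363668575/51100806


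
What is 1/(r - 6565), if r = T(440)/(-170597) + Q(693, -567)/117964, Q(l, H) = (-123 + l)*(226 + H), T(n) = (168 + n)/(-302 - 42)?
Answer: -802731998/5271258224947 ≈ -0.00015228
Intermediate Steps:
T(n) = -21/43 - n/344 (T(n) = (168 + n)/(-344) = (168 + n)*(-1/344) = -21/43 - n/344)
r = -1322658077/802731998 (r = (-21/43 - 1/344*440)/(-170597) + (-27798 - 123*(-567) + 226*693 - 567*693)/117964 = (-21/43 - 55/43)*(-1/170597) + (-27798 + 69741 + 156618 - 392931)*(1/117964) = -76/43*(-1/170597) - 194370*1/117964 = 76/7335671 - 8835/5362 = -1322658077/802731998 ≈ -1.6477)
1/(r - 6565) = 1/(-1322658077/802731998 - 6565) = 1/(-5271258224947/802731998) = -802731998/5271258224947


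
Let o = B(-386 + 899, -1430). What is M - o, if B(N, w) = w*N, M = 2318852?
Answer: 3052442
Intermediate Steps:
B(N, w) = N*w
o = -733590 (o = (-386 + 899)*(-1430) = 513*(-1430) = -733590)
M - o = 2318852 - 1*(-733590) = 2318852 + 733590 = 3052442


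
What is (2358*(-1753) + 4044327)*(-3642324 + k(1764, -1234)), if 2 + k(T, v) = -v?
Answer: 324956537724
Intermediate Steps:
k(T, v) = -2 - v
(2358*(-1753) + 4044327)*(-3642324 + k(1764, -1234)) = (2358*(-1753) + 4044327)*(-3642324 + (-2 - 1*(-1234))) = (-4133574 + 4044327)*(-3642324 + (-2 + 1234)) = -89247*(-3642324 + 1232) = -89247*(-3641092) = 324956537724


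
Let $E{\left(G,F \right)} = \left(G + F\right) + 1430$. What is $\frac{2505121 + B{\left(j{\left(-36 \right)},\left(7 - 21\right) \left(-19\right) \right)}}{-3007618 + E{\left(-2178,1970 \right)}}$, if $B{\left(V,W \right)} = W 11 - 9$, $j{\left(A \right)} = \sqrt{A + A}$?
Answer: $- \frac{1254019}{1503198} \approx -0.83423$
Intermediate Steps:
$E{\left(G,F \right)} = 1430 + F + G$ ($E{\left(G,F \right)} = \left(F + G\right) + 1430 = 1430 + F + G$)
$j{\left(A \right)} = \sqrt{2} \sqrt{A}$ ($j{\left(A \right)} = \sqrt{2 A} = \sqrt{2} \sqrt{A}$)
$B{\left(V,W \right)} = -9 + 11 W$ ($B{\left(V,W \right)} = 11 W - 9 = -9 + 11 W$)
$\frac{2505121 + B{\left(j{\left(-36 \right)},\left(7 - 21\right) \left(-19\right) \right)}}{-3007618 + E{\left(-2178,1970 \right)}} = \frac{2505121 - \left(9 - 11 \left(7 - 21\right) \left(-19\right)\right)}{-3007618 + \left(1430 + 1970 - 2178\right)} = \frac{2505121 - \left(9 - 11 \left(\left(-14\right) \left(-19\right)\right)\right)}{-3007618 + 1222} = \frac{2505121 + \left(-9 + 11 \cdot 266\right)}{-3006396} = \left(2505121 + \left(-9 + 2926\right)\right) \left(- \frac{1}{3006396}\right) = \left(2505121 + 2917\right) \left(- \frac{1}{3006396}\right) = 2508038 \left(- \frac{1}{3006396}\right) = - \frac{1254019}{1503198}$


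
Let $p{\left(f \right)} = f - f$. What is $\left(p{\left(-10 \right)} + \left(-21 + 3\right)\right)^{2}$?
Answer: $324$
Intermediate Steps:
$p{\left(f \right)} = 0$
$\left(p{\left(-10 \right)} + \left(-21 + 3\right)\right)^{2} = \left(0 + \left(-21 + 3\right)\right)^{2} = \left(0 - 18\right)^{2} = \left(-18\right)^{2} = 324$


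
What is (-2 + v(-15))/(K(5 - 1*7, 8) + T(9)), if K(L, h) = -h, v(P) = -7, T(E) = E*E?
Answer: -9/73 ≈ -0.12329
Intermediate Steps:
T(E) = E²
(-2 + v(-15))/(K(5 - 1*7, 8) + T(9)) = (-2 - 7)/(-1*8 + 9²) = -9/(-8 + 81) = -9/73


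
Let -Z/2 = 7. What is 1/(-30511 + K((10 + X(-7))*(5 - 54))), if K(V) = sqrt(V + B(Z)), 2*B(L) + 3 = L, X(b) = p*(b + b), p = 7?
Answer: -61022/1861833635 - sqrt(17214)/1861833635 ≈ -3.2846e-5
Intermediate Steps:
X(b) = 14*b (X(b) = 7*(b + b) = 7*(2*b) = 14*b)
Z = -14 (Z = -2*7 = -14)
B(L) = -3/2 + L/2
K(V) = sqrt(-17/2 + V) (K(V) = sqrt(V + (-3/2 + (1/2)*(-14))) = sqrt(V + (-3/2 - 7)) = sqrt(V - 17/2) = sqrt(-17/2 + V))
1/(-30511 + K((10 + X(-7))*(5 - 54))) = 1/(-30511 + sqrt(-34 + 4*((10 + 14*(-7))*(5 - 54)))/2) = 1/(-30511 + sqrt(-34 + 4*((10 - 98)*(-49)))/2) = 1/(-30511 + sqrt(-34 + 4*(-88*(-49)))/2) = 1/(-30511 + sqrt(-34 + 4*4312)/2) = 1/(-30511 + sqrt(-34 + 17248)/2) = 1/(-30511 + sqrt(17214)/2)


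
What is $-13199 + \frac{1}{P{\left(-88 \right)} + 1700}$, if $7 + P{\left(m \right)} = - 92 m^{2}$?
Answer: $- \frac{9381255246}{710755} \approx -13199.0$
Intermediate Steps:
$P{\left(m \right)} = -7 - 92 m^{2}$
$-13199 + \frac{1}{P{\left(-88 \right)} + 1700} = -13199 + \frac{1}{\left(-7 - 92 \left(-88\right)^{2}\right) + 1700} = -13199 + \frac{1}{\left(-7 - 712448\right) + 1700} = -13199 + \frac{1}{-712455 + 1700} = -13199 + \frac{1}{-710755} = -13199 - \frac{1}{710755} = - \frac{9381255246}{710755}$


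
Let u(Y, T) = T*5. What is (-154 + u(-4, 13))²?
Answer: 7921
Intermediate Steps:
u(Y, T) = 5*T
(-154 + u(-4, 13))² = (-154 + 5*13)² = (-154 + 65)² = (-89)² = 7921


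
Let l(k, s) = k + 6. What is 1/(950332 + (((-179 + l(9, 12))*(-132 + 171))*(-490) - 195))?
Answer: 1/4084177 ≈ 2.4485e-7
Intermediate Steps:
l(k, s) = 6 + k
1/(950332 + (((-179 + l(9, 12))*(-132 + 171))*(-490) - 195)) = 1/(950332 + (((-179 + (6 + 9))*(-132 + 171))*(-490) - 195)) = 1/(950332 + (((-179 + 15)*39)*(-490) - 195)) = 1/(950332 + (-164*39*(-490) - 195)) = 1/(950332 + (-6396*(-490) - 195)) = 1/(950332 + (3134040 - 195)) = 1/(950332 + 3133845) = 1/4084177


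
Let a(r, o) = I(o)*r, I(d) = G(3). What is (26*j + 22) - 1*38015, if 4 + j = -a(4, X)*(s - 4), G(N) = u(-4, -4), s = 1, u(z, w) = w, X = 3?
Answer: -39345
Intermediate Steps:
G(N) = -4
I(d) = -4
a(r, o) = -4*r
j = -52 (j = -4 - (-4*4)*(1 - 4) = -4 - (-16)*(-3) = -4 - 1*48 = -4 - 48 = -52)
(26*j + 22) - 1*38015 = (26*(-52) + 22) - 1*38015 = (-1352 + 22) - 38015 = -1330 - 38015 = -39345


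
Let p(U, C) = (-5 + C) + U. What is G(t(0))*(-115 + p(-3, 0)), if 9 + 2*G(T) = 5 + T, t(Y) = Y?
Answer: 246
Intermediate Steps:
p(U, C) = -5 + C + U
G(T) = -2 + T/2 (G(T) = -9/2 + (5 + T)/2 = -9/2 + (5/2 + T/2) = -2 + T/2)
G(t(0))*(-115 + p(-3, 0)) = (-2 + (½)*0)*(-115 + (-5 + 0 - 3)) = (-2 + 0)*(-115 - 8) = -2*(-123) = 246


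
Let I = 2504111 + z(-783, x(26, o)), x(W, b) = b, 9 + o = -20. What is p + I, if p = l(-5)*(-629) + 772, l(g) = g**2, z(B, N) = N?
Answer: 2489129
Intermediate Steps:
o = -29 (o = -9 - 20 = -29)
I = 2504082 (I = 2504111 - 29 = 2504082)
p = -14953 (p = (-5)**2*(-629) + 772 = 25*(-629) + 772 = -15725 + 772 = -14953)
p + I = -14953 + 2504082 = 2489129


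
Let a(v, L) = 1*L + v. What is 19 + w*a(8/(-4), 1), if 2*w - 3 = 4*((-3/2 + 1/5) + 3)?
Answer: 141/10 ≈ 14.100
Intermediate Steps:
a(v, L) = L + v
w = 49/10 (w = 3/2 + (4*((-3/2 + 1/5) + 3))/2 = 3/2 + (4*((-3*½ + 1*(⅕)) + 3))/2 = 3/2 + (4*((-3/2 + ⅕) + 3))/2 = 3/2 + (4*(-13/10 + 3))/2 = 3/2 + (4*(17/10))/2 = 3/2 + (½)*(34/5) = 3/2 + 17/5 = 49/10 ≈ 4.9000)
19 + w*a(8/(-4), 1) = 19 + 49*(1 + 8/(-4))/10 = 19 + 49*(1 + 8*(-¼))/10 = 19 + 49*(1 - 2)/10 = 19 + (49/10)*(-1) = 19 - 49/10 = 141/10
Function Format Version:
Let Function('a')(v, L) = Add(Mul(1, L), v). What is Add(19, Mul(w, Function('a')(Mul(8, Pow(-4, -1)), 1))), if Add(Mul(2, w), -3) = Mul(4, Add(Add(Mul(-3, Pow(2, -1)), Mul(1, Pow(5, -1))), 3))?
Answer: Rational(141, 10) ≈ 14.100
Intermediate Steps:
Function('a')(v, L) = Add(L, v)
w = Rational(49, 10) (w = Add(Rational(3, 2), Mul(Rational(1, 2), Mul(4, Add(Add(Mul(-3, Pow(2, -1)), Mul(1, Pow(5, -1))), 3)))) = Add(Rational(3, 2), Mul(Rational(1, 2), Mul(4, Add(Add(Mul(-3, Rational(1, 2)), Mul(1, Rational(1, 5))), 3)))) = Add(Rational(3, 2), Mul(Rational(1, 2), Mul(4, Add(Add(Rational(-3, 2), Rational(1, 5)), 3)))) = Add(Rational(3, 2), Mul(Rational(1, 2), Mul(4, Add(Rational(-13, 10), 3)))) = Add(Rational(3, 2), Mul(Rational(1, 2), Mul(4, Rational(17, 10)))) = Add(Rational(3, 2), Mul(Rational(1, 2), Rational(34, 5))) = Add(Rational(3, 2), Rational(17, 5)) = Rational(49, 10) ≈ 4.9000)
Add(19, Mul(w, Function('a')(Mul(8, Pow(-4, -1)), 1))) = Add(19, Mul(Rational(49, 10), Add(1, Mul(8, Pow(-4, -1))))) = Add(19, Mul(Rational(49, 10), Add(1, Mul(8, Rational(-1, 4))))) = Add(19, Mul(Rational(49, 10), Add(1, -2))) = Add(19, Mul(Rational(49, 10), -1)) = Add(19, Rational(-49, 10)) = Rational(141, 10)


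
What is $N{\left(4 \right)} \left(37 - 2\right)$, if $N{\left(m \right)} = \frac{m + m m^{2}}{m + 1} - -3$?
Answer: $581$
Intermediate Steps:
$N{\left(m \right)} = 3 + \frac{m + m^{3}}{1 + m}$ ($N{\left(m \right)} = \frac{m + m^{3}}{1 + m} + 3 = 3 + \frac{m + m^{3}}{1 + m}$)
$N{\left(4 \right)} \left(37 - 2\right) = \frac{3 + 4^{3} + 4 \cdot 4}{1 + 4} \left(37 - 2\right) = \frac{3 + 64 + 16}{5} \cdot 35 = \frac{1}{5} \cdot 83 \cdot 35 = \frac{83}{5} \cdot 35 = 581$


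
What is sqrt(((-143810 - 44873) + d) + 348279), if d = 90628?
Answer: 4*sqrt(15639) ≈ 500.22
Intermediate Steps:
sqrt(((-143810 - 44873) + d) + 348279) = sqrt(((-143810 - 44873) + 90628) + 348279) = sqrt((-188683 + 90628) + 348279) = sqrt(-98055 + 348279) = sqrt(250224) = 4*sqrt(15639)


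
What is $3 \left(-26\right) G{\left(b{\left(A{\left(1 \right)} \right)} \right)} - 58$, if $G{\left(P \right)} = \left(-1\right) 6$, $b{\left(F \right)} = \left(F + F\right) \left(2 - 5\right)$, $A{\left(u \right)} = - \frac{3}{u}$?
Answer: $410$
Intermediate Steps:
$b{\left(F \right)} = - 6 F$ ($b{\left(F \right)} = 2 F \left(-3\right) = - 6 F$)
$G{\left(P \right)} = -6$
$3 \left(-26\right) G{\left(b{\left(A{\left(1 \right)} \right)} \right)} - 58 = 3 \left(-26\right) \left(-6\right) - 58 = \left(-78\right) \left(-6\right) - 58 = 468 - 58 = 410$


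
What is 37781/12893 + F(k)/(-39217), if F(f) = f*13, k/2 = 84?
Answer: 1453499165/505624781 ≈ 2.8747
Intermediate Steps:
k = 168 (k = 2*84 = 168)
F(f) = 13*f
37781/12893 + F(k)/(-39217) = 37781/12893 + (13*168)/(-39217) = 37781*(1/12893) + 2184*(-1/39217) = 37781/12893 - 2184/39217 = 1453499165/505624781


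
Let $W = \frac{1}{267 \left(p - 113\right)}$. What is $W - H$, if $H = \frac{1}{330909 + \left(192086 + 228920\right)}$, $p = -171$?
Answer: $- \frac{827743}{57016210620} \approx -1.4518 \cdot 10^{-5}$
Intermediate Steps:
$H = \frac{1}{751915}$ ($H = \frac{1}{330909 + 421006} = \frac{1}{751915} \approx 1.3299 \cdot 10^{-6}$)
$W = - \frac{1}{75828}$ ($W = \frac{1}{267 \left(-171 - 113\right)} = \frac{1}{267 \left(-284\right)} = \frac{1}{-75828} = - \frac{1}{75828} \approx -1.3188 \cdot 10^{-5}$)
$W - H = - \frac{1}{75828} - \frac{1}{751915} = - \frac{827743}{57016210620}$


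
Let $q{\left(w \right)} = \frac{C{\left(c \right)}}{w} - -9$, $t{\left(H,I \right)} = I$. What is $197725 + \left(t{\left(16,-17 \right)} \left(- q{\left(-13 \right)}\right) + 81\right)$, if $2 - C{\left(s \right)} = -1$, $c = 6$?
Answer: $\frac{2573416}{13} \approx 1.9796 \cdot 10^{5}$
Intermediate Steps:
$C{\left(s \right)} = 3$ ($C{\left(s \right)} = 2 - -1 = 2 + 1 = 3$)
$q{\left(w \right)} = 9 + \frac{3}{w}$ ($q{\left(w \right)} = \frac{3}{w} - -9 = \frac{3}{w} + 9 = 9 + \frac{3}{w}$)
$197725 + \left(t{\left(16,-17 \right)} \left(- q{\left(-13 \right)}\right) + 81\right) = 197725 - \left(-81 + 17 \left(- (9 + \frac{3}{-13})\right)\right) = 197725 - \left(-81 + 17 \left(- (9 + 3 \left(- \frac{1}{13}\right))\right)\right) = 197725 - \left(-81 + 17 \left(- (9 - \frac{3}{13})\right)\right) = 197725 - \left(-81 + 17 \left(\left(-1\right) \frac{114}{13}\right)\right) = 197725 + \left(\left(-17\right) \left(- \frac{114}{13}\right) + 81\right) = 197725 + \left(\frac{1938}{13} + 81\right) = 197725 + \frac{2991}{13} = \frac{2573416}{13}$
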